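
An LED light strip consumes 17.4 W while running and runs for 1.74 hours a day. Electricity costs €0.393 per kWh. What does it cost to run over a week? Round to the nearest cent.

Energy = 17.4 W × 1.74 h/day × 7 days = 212 Wh = 0.2119 kWh
Cost = 0.2119 kWh × €0.393/kWh = €0.08

€0.08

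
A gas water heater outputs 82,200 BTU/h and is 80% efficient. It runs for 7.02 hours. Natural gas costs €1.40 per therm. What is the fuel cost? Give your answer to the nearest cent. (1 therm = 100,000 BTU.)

Heat delivered = 82,200 BTU/h × 7.02 h = 577,044 BTU
Gas input = 577,044 / 0.80 = 721,305 BTU
= 721,305 / 100,000 = 7.213 therm
Cost = 7.213 × €1.40/therm = €10.10

€10.10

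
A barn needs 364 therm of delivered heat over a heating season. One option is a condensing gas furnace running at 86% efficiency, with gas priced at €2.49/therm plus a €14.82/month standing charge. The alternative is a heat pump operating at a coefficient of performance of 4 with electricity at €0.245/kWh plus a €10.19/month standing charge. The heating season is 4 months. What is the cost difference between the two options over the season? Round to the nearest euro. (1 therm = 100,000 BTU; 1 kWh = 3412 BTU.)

Heat load = 364 therm × 100,000 = 36,400,000 BTU
Gas: input = 36,400,000 / 0.86 = 42,325,581 BTU = 423.3 therm → 423.3 × €2.49 = €1,053.91; + 4 × €14.82 standing = €1,113.19
Heat pump: 36,400,000 BTU / 3412 = 10,670 kWh heat; / 4 = 2,667 kWh in → × €0.245 = €653.43; + 4 × €10.19 standing = €694.19
Difference = |€1,113.19 − €694.19| = €419.00

€419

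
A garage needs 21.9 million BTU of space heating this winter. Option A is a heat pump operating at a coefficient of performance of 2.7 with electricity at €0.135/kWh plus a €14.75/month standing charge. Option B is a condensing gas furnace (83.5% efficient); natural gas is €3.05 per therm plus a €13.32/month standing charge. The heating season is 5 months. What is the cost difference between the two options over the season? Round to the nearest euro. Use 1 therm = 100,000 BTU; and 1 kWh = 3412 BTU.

€472

Heat load = 21.9 × 10⁶ BTU = 21,900,000 BTU
Gas: input = 21,900,000 / 0.835 = 26,227,545 BTU = 262.3 therm → 262.3 × €3.05 = €799.94; + 5 × €13.32 standing = €866.54
Heat pump: 21,900,000 BTU / 3412 = 6,419 kWh heat; / 2.7 = 2,377 kWh in → × €0.135 = €320.93; + 5 × €14.75 standing = €394.68
Difference = |€866.54 − €394.68| = €471.86 ≈ €472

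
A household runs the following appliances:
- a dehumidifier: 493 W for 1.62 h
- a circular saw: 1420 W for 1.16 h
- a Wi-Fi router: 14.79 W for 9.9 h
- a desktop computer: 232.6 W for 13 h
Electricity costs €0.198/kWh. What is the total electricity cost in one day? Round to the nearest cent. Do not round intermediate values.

dehumidifier: 493 W × 1.62 h = 799 Wh = 0.7987 kWh
circular saw: 1420 W × 1.16 h = 1,647 Wh = 1.647 kWh
Wi-Fi router: 14.79 W × 9.9 h = 146 Wh = 0.1464 kWh
desktop computer: 232.6 W × 13 h = 3,024 Wh = 3.024 kWh
Total energy = 0.7987 + 1.647 + 0.1464 + 3.024 = 5.616 kWh
Cost = 5.616 kWh × €0.198 = €1.11

€1.11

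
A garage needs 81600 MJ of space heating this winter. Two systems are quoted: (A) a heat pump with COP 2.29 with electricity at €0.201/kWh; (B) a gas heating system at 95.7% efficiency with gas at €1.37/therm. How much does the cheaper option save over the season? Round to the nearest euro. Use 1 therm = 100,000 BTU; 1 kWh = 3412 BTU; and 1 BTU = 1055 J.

€882

Heat load = 81600 MJ = 81,600,000,000 J / 1055 = 77,345,972 BTU
Gas: input = 77,345,972 / 0.957 = 80,821,287 BTU = 808.2 therm → 808.2 × €1.37 = €1,107.25
Heat pump: 77,345,972 BTU / 3412 = 22,670 kWh heat; / 2.29 = 9,899 kWh in → × €0.201 = €1,989.71
Difference = |€1,107.25 − €1,989.71| = €882.46 ≈ €882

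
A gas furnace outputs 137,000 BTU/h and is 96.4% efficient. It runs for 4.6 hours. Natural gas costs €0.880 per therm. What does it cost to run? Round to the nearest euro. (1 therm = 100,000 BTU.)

Heat delivered = 137,000 BTU/h × 4.6 h = 630,200 BTU
Gas input = 630,200 / 0.964 = 653,734 BTU
= 653,734 / 100,000 = 6.537 therm
Cost = 6.537 × €0.880/therm = €5.75 ≈ €6

€6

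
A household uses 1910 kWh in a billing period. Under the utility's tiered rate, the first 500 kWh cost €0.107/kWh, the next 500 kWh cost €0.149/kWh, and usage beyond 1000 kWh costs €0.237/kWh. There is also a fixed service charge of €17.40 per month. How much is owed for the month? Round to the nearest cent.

€361.07

First 500 kWh × €0.107 = €53.50
Next 500 kWh × €0.149 = €74.50
Remaining 910 kWh × €0.237 = €215.67
Energy charge = €343.67; + service €17.40 = €361.07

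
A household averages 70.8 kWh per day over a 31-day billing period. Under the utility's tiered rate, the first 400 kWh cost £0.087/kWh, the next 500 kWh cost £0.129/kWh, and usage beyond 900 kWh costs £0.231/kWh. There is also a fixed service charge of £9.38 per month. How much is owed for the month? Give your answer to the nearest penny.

£407.78

Usage = 70.8 kWh/day × 31 days = 2194.8 kWh
First 400 kWh × £0.087 = £34.80
Next 500 kWh × £0.129 = £64.50
Remaining 1294.8 kWh × £0.231 = £299.10
Energy charge = £398.40; + service £9.38 = £407.78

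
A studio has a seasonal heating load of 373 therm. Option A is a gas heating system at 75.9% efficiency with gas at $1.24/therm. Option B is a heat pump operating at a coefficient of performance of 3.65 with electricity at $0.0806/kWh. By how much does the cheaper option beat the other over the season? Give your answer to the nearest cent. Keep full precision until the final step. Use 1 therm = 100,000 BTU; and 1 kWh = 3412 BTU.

$367.98

Heat load = 373 therm × 100,000 = 37,300,000 BTU
Gas: input = 37,300,000 / 0.759 = 49,143,610 BTU = 491.4 therm → 491.4 × $1.24 = $609.38
Heat pump: 37,300,000 BTU / 3412 = 10,930 kWh heat; / 3.65 = 2,995 kWh in → × $0.0806 = $241.40
Difference = |$609.38 − $241.40| = $367.98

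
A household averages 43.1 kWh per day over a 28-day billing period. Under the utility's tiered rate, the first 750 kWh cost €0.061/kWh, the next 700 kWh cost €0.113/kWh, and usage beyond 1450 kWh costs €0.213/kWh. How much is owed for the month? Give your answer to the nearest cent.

Usage = 43.1 kWh/day × 28 days = 1206.8 kWh
First 750 kWh × €0.061 = €45.75
Next 456.8 kWh × €0.113 = €51.62
Remaining tier: 0 kWh (not reached)
Total = €97.37

€97.37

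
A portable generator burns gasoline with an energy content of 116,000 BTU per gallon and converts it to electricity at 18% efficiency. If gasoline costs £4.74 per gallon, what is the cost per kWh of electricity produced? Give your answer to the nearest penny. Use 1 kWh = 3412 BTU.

£0.77

Electrical output per gallon = 116,000 BTU × 0.18 / 3412 BTU/kWh = 6.12 kWh
Cost per kWh = £4.74 / 6.12 kWh = £0.775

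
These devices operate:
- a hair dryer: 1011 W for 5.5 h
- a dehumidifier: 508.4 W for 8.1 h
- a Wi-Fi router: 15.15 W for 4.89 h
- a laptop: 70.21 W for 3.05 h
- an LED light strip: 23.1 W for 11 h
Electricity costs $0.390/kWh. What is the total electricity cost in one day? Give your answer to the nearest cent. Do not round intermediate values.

$3.99

hair dryer: 1011 W × 5.5 h = 5,560 Wh = 5.561 kWh
dehumidifier: 508.4 W × 8.1 h = 4,118 Wh = 4.118 kWh
Wi-Fi router: 15.15 W × 4.89 h = 74 Wh = 0.07408 kWh
laptop: 70.21 W × 3.05 h = 214 Wh = 0.2141 kWh
LED light strip: 23.1 W × 11 h = 254 Wh = 0.2541 kWh
Total energy = 5.561 + 4.118 + 0.07408 + 0.2141 + 0.2541 = 10.22 kWh
Cost = 10.22 kWh × $0.390 = $3.99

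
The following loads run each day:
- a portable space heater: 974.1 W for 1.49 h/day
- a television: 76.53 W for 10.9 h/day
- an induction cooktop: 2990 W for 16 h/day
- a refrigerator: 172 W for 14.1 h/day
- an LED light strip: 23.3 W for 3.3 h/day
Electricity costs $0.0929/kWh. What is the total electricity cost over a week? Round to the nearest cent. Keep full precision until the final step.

portable space heater: 974.1 W × 1.49 h × 7 d = 10,160 Wh = 10.16 kWh
television: 76.53 W × 10.9 h × 7 d = 5,839 Wh = 5.839 kWh
induction cooktop: 2990 W × 16 h × 7 d = 334,880 Wh = 334.9 kWh
refrigerator: 172 W × 14.1 h × 7 d = 16,976 Wh = 16.98 kWh
LED light strip: 23.3 W × 3.3 h × 7 d = 538 Wh = 0.5382 kWh
Total energy = 10.16 + 5.839 + 334.9 + 16.98 + 0.5382 = 368.4 kWh
Cost = 368.4 kWh × $0.0929 = $34.22

$34.22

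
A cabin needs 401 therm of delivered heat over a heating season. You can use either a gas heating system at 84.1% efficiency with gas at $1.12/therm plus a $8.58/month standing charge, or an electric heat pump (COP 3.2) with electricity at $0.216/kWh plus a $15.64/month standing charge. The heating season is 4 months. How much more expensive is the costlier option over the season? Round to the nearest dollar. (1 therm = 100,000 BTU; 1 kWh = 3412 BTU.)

Heat load = 401 therm × 100,000 = 40,100,000 BTU
Gas: input = 40,100,000 / 0.841 = 47,681,332 BTU = 476.8 therm → 476.8 × $1.12 = $534.03; + 4 × $8.58 standing = $568.35
Heat pump: 40,100,000 BTU / 3412 = 11,750 kWh heat; / 3.2 = 3,673 kWh in → × $0.216 = $793.30; + 4 × $15.64 standing = $855.86
Difference = |$568.35 − $855.86| = $287.51 ≈ $288

$288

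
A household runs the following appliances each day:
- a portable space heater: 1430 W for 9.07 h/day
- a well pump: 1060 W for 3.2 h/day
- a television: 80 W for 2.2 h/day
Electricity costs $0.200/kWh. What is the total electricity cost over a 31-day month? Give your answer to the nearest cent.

portable space heater: 1430 W × 9.07 h × 31 d = 402,073 Wh = 402.1 kWh
well pump: 1060 W × 3.2 h × 31 d = 105,152 Wh = 105.2 kWh
television: 80 W × 2.2 h × 31 d = 5,456 Wh = 5.456 kWh
Total energy = 402.1 + 105.2 + 5.456 = 512.7 kWh
Cost = 512.7 kWh × $0.200 = $102.54

$102.54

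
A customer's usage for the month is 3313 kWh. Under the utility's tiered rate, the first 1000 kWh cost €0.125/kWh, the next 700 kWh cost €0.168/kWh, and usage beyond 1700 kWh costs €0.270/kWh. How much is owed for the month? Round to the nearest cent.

€678.11

First 1000 kWh × €0.125 = €125.00
Next 700 kWh × €0.168 = €117.60
Remaining 1613 kWh × €0.270 = €435.51
Total = €678.11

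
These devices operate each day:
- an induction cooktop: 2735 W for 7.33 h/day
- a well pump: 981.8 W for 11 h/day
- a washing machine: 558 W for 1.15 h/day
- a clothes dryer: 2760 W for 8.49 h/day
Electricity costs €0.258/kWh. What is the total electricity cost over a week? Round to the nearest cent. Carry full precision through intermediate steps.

€99.19

induction cooktop: 2735 W × 7.33 h × 7 d = 140,333 Wh = 140.3 kWh
well pump: 981.8 W × 11 h × 7 d = 75,599 Wh = 75.6 kWh
washing machine: 558 W × 1.15 h × 7 d = 4,492 Wh = 4.492 kWh
clothes dryer: 2760 W × 8.49 h × 7 d = 164,027 Wh = 164 kWh
Total energy = 140.3 + 75.6 + 4.492 + 164 = 384.5 kWh
Cost = 384.5 kWh × €0.258 = €99.19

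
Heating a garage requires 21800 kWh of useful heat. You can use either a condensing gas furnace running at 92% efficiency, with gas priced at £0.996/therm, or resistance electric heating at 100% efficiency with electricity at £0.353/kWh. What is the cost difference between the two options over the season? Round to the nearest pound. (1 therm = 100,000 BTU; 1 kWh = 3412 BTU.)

£6890

Heat load = 21800 kWh × 3412 = 74,381,600 BTU
Gas: input = 74,381,600 / 0.92 = 80,849,565 BTU = 808.5 therm → 808.5 × £0.996 = £805.26
Electric: 74,381,600 BTU / 3412 = 21,800 kWh → × £0.353 = £7,695.40
Difference = |£805.26 − £7,695.40| = £6,890.14 ≈ £6890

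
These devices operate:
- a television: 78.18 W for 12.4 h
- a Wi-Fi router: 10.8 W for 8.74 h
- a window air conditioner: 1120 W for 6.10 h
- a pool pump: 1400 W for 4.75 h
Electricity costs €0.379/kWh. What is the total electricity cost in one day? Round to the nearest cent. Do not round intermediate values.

television: 78.18 W × 12.4 h = 969 Wh = 0.9694 kWh
Wi-Fi router: 10.8 W × 8.74 h = 94 Wh = 0.09439 kWh
window air conditioner: 1120 W × 6.10 h = 6,832 Wh = 6.832 kWh
pool pump: 1400 W × 4.75 h = 6,650 Wh = 6.65 kWh
Total energy = 0.9694 + 0.09439 + 6.832 + 6.65 = 14.55 kWh
Cost = 14.55 kWh × €0.379 = €5.51

€5.51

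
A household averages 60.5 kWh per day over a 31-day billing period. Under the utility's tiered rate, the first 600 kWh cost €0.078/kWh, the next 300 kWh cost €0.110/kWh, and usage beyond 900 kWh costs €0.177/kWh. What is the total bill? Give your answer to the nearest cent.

Usage = 60.5 kWh/day × 31 days = 1875.5 kWh
First 600 kWh × €0.078 = €46.80
Next 300 kWh × €0.110 = €33.00
Remaining 975.5 kWh × €0.177 = €172.66
Total = €252.46

€252.46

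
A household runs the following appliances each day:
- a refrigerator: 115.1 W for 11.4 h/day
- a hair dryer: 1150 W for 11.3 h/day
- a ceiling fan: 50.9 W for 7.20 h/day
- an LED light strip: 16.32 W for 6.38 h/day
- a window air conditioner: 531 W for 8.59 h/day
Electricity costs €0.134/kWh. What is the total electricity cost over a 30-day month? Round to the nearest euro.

refrigerator: 115.1 W × 11.4 h × 30 d = 39,364 Wh = 39.36 kWh
hair dryer: 1150 W × 11.3 h × 30 d = 389,850 Wh = 389.9 kWh
ceiling fan: 50.9 W × 7.20 h × 30 d = 10,994 Wh = 10.99 kWh
LED light strip: 16.32 W × 6.38 h × 30 d = 3,124 Wh = 3.124 kWh
window air conditioner: 531 W × 8.59 h × 30 d = 136,839 Wh = 136.8 kWh
Total energy = 39.36 + 389.9 + 10.99 + 3.124 + 136.8 = 580.2 kWh
Cost = 580.2 kWh × €0.134 = €77.74 ≈ €78

€78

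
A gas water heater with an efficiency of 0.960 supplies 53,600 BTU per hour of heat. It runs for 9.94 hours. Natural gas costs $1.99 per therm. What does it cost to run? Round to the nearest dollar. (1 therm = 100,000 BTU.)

Heat delivered = 53,600 BTU/h × 9.94 h = 532,784 BTU
Gas input = 532,784 / 0.960 = 554,983 BTU
= 554,983 / 100,000 = 5.55 therm
Cost = 5.55 × $1.99/therm = $11.04 ≈ $11

$11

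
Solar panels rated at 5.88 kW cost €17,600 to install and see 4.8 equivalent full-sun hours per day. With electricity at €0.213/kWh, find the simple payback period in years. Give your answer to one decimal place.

8.0 years

Daily generation = 5.88 kW × 4.8 h = 28.22 kWh
Annual generation = 28.22 × 365 = 10302 kWh
Annual savings = 10302 × €0.213 = €2,194.27
Payback = €17,600 / €2,194.27 = 8.02 years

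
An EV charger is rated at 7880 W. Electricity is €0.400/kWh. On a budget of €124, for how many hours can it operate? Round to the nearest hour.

39 h

Energy budget = €124 / €0.400 per kWh = 310 kWh = 310,000 Wh
Runtime = 310,000 Wh / 7880 W = 39.34 h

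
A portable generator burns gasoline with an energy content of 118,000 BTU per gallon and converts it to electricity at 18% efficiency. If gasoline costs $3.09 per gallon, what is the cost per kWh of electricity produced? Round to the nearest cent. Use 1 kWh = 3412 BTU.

$0.50

Electrical output per gallon = 118,000 BTU × 0.18 / 3412 BTU/kWh = 6.225 kWh
Cost per kWh = $3.09 / 6.225 kWh = $0.496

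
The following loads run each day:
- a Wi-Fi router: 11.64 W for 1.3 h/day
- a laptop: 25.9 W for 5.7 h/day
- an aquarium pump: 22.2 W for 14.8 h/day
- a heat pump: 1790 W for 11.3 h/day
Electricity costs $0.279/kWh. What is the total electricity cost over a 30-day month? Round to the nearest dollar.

$173

Wi-Fi router: 11.64 W × 1.3 h × 30 d = 454 Wh = 0.454 kWh
laptop: 25.9 W × 5.7 h × 30 d = 4,429 Wh = 4.429 kWh
aquarium pump: 22.2 W × 14.8 h × 30 d = 9,857 Wh = 9.857 kWh
heat pump: 1790 W × 11.3 h × 30 d = 606,810 Wh = 606.8 kWh
Total energy = 0.454 + 4.429 + 9.857 + 606.8 = 621.5 kWh
Cost = 621.5 kWh × $0.279 = $173.41 ≈ $173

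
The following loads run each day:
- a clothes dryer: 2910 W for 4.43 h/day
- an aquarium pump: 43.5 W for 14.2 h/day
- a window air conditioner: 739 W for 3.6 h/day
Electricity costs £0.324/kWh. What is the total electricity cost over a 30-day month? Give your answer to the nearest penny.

clothes dryer: 2910 W × 4.43 h × 30 d = 386,739 Wh = 386.7 kWh
aquarium pump: 43.5 W × 14.2 h × 30 d = 18,531 Wh = 18.53 kWh
window air conditioner: 739 W × 3.6 h × 30 d = 79,812 Wh = 79.81 kWh
Total energy = 386.7 + 18.53 + 79.81 = 485.1 kWh
Cost = 485.1 kWh × £0.324 = £157.17

£157.17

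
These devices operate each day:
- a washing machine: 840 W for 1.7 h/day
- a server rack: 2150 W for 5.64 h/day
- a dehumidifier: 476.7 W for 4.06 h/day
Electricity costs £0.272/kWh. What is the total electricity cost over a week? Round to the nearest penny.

washing machine: 840 W × 1.7 h × 7 d = 9,996 Wh = 9.996 kWh
server rack: 2150 W × 5.64 h × 7 d = 84,882 Wh = 84.88 kWh
dehumidifier: 476.7 W × 4.06 h × 7 d = 13,548 Wh = 13.55 kWh
Total energy = 9.996 + 84.88 + 13.55 = 108.4 kWh
Cost = 108.4 kWh × £0.272 = £29.49

£29.49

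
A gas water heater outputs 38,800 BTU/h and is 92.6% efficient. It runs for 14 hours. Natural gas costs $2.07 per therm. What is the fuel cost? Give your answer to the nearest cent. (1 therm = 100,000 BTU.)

$12.14

Heat delivered = 38,800 BTU/h × 14 h = 543,200 BTU
Gas input = 543,200 / 0.926 = 586,609 BTU
= 586,609 / 100,000 = 5.866 therm
Cost = 5.866 × $2.07/therm = $12.14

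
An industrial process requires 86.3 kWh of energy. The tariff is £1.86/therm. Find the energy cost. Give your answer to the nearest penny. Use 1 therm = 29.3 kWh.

£5.48

86.3 kWh × (0.03413 therm/kWh) = 2.945 therm
Cost = 2.945 therm × £1.86/therm = £5.48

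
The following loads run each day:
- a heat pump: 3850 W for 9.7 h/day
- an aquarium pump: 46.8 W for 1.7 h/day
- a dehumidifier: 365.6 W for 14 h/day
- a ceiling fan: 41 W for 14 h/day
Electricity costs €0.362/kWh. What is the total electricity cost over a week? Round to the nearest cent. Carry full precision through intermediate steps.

€109.26

heat pump: 3850 W × 9.7 h × 7 d = 261,415 Wh = 261.4 kWh
aquarium pump: 46.8 W × 1.7 h × 7 d = 557 Wh = 0.5569 kWh
dehumidifier: 365.6 W × 14 h × 7 d = 35,829 Wh = 35.83 kWh
ceiling fan: 41 W × 14 h × 7 d = 4,018 Wh = 4.018 kWh
Total energy = 261.4 + 0.5569 + 35.83 + 4.018 = 301.8 kWh
Cost = 301.8 kWh × €0.362 = €109.26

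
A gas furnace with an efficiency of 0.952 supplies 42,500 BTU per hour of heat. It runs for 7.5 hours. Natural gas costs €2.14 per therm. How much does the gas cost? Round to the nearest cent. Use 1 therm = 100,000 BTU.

Heat delivered = 42,500 BTU/h × 7.5 h = 318,750 BTU
Gas input = 318,750 / 0.952 = 334,821 BTU
= 334,821 / 100,000 = 3.348 therm
Cost = 3.348 × €2.14/therm = €7.17

€7.17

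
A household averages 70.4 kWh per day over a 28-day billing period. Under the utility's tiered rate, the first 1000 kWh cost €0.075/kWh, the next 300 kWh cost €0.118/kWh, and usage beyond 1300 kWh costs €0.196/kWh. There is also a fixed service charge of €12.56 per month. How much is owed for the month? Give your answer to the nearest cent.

Usage = 70.4 kWh/day × 28 days = 1971.2 kWh
First 1000 kWh × €0.075 = €75.00
Next 300 kWh × €0.118 = €35.40
Remaining 671.2 kWh × €0.196 = €131.56
Energy charge = €241.96; + service €12.56 = €254.52

€254.52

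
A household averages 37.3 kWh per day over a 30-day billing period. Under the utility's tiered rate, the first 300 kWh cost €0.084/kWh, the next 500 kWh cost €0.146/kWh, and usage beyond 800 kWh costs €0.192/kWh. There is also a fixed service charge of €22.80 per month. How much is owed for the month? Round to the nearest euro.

€182

Usage = 37.3 kWh/day × 30 days = 1119 kWh
First 300 kWh × €0.084 = €25.20
Next 500 kWh × €0.146 = €73.00
Remaining 319 kWh × €0.192 = €61.25
Energy charge = €159.45; + service €22.80 = €182.25 ≈ €182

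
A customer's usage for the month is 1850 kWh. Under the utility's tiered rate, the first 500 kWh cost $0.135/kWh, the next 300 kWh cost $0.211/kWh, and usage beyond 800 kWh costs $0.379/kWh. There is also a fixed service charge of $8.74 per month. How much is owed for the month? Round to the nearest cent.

$537.49

First 500 kWh × $0.135 = $67.50
Next 300 kWh × $0.211 = $63.30
Remaining 1050 kWh × $0.379 = $397.95
Energy charge = $528.75; + service $8.74 = $537.49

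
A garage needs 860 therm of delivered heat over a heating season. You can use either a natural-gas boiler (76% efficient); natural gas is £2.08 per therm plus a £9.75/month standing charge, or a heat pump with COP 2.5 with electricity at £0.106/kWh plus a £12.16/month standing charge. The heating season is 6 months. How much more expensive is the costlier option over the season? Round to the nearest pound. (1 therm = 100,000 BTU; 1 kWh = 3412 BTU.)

£1271

Heat load = 860 therm × 100,000 = 86,000,000 BTU
Gas: input = 86,000,000 / 0.76 = 113,157,895 BTU = 1,132 therm → 1,132 × £2.08 = £2,353.68; + 6 × £9.75 standing = £2,412.18
Heat pump: 86,000,000 BTU / 3412 = 25,210 kWh heat; / 2.5 = 10,080 kWh in → × £0.106 = £1,068.70; + 6 × £12.16 standing = £1,141.66
Difference = |£2,412.18 − £1,141.66| = £1,270.53 ≈ £1271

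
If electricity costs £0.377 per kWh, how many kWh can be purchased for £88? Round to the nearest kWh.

£88 / £0.377 per kWh = 233.4 kWh

233 kWh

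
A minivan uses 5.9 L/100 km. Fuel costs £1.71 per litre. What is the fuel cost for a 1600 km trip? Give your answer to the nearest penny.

Fuel = 5.9 L/100 km × 1600 km / 100 = 94.4 L
Cost = 94.4 L × £1.71/L = £161.42

£161.42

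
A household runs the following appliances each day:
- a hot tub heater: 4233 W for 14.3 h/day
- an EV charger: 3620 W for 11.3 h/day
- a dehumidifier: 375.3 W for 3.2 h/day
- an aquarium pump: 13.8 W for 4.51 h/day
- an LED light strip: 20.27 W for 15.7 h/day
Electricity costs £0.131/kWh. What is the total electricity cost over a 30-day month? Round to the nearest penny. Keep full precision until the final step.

hot tub heater: 4233 W × 14.3 h × 30 d = 1,815,957 Wh = 1,816 kWh
EV charger: 3620 W × 11.3 h × 30 d = 1,227,180 Wh = 1,227 kWh
dehumidifier: 375.3 W × 3.2 h × 30 d = 36,029 Wh = 36.03 kWh
aquarium pump: 13.8 W × 4.51 h × 30 d = 1,867 Wh = 1.867 kWh
LED light strip: 20.27 W × 15.7 h × 30 d = 9,547 Wh = 9.547 kWh
Total energy = 1,816 + 1,227 + 36.03 + 1.867 + 9.547 = 3,091 kWh
Cost = 3,091 kWh × £0.131 = £404.87

£404.87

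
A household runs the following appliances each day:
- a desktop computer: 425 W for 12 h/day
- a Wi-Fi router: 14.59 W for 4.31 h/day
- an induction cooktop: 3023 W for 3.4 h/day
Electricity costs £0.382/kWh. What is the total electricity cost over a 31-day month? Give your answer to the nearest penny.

desktop computer: 425 W × 12 h × 31 d = 158,100 Wh = 158.1 kWh
Wi-Fi router: 14.59 W × 4.31 h × 31 d = 1,949 Wh = 1.949 kWh
induction cooktop: 3023 W × 3.4 h × 31 d = 318,624 Wh = 318.6 kWh
Total energy = 158.1 + 1.949 + 318.6 = 478.7 kWh
Cost = 478.7 kWh × £0.382 = £182.85

£182.85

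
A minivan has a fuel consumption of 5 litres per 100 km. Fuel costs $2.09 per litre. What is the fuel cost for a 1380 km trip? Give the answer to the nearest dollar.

Fuel = 5 L/100 km × 1380 km / 100 = 69 L
Cost = 69 L × $2.09/L = $144.21 ≈ $144

$144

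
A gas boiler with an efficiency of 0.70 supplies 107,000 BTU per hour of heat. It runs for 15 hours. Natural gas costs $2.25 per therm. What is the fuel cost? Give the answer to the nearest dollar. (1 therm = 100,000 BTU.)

Heat delivered = 107,000 BTU/h × 15 h = 1,605,000 BTU
Gas input = 1,605,000 / 0.70 = 2,292,857 BTU
= 2,292,857 / 100,000 = 22.93 therm
Cost = 22.93 × $2.25/therm = $51.59 ≈ $52

$52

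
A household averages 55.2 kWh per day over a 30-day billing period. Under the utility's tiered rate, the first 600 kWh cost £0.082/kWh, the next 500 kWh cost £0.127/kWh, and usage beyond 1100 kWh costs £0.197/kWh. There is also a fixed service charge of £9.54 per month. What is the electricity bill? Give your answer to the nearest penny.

Usage = 55.2 kWh/day × 30 days = 1656 kWh
First 600 kWh × £0.082 = £49.20
Next 500 kWh × £0.127 = £63.50
Remaining 556 kWh × £0.197 = £109.53
Energy charge = £222.23; + service £9.54 = £231.77

£231.77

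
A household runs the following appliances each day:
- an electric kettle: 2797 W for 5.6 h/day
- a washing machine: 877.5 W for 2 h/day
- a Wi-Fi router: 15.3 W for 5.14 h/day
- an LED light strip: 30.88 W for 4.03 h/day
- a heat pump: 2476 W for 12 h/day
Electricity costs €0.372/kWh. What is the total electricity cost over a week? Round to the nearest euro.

electric kettle: 2797 W × 5.6 h × 7 d = 109,642 Wh = 109.6 kWh
washing machine: 877.5 W × 2 h × 7 d = 12,285 Wh = 12.29 kWh
Wi-Fi router: 15.3 W × 5.14 h × 7 d = 550 Wh = 0.5505 kWh
LED light strip: 30.88 W × 4.03 h × 7 d = 871 Wh = 0.8711 kWh
heat pump: 2476 W × 12 h × 7 d = 207,984 Wh = 208 kWh
Total energy = 109.6 + 12.29 + 0.5505 + 0.8711 + 208 = 331.3 kWh
Cost = 331.3 kWh × €0.372 = €123.26 ≈ €123

€123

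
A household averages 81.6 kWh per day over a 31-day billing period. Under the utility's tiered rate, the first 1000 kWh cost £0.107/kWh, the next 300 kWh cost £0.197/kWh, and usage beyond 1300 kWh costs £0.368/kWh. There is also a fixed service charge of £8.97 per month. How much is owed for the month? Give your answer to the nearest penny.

£627.56

Usage = 81.6 kWh/day × 31 days = 2529.6 kWh
First 1000 kWh × £0.107 = £107.00
Next 300 kWh × £0.197 = £59.10
Remaining 1229.6 kWh × £0.368 = £452.49
Energy charge = £618.59; + service £8.97 = £627.56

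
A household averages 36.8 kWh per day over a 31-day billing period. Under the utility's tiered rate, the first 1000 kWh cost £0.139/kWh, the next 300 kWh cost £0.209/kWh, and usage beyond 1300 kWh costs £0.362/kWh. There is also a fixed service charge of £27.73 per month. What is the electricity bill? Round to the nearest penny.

Usage = 36.8 kWh/day × 31 days = 1140.8 kWh
First 1000 kWh × £0.139 = £139.00
Next 140.8 kWh × £0.209 = £29.43
Remaining tier: 0 kWh (not reached)
Energy charge = £168.43; + service £27.73 = £196.16

£196.16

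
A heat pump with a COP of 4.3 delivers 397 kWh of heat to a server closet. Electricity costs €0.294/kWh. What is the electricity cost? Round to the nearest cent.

€27.14

Electrical input = 397 kWh / 4.3 = 92.33 kWh
Cost = 92.33 × €0.294/kWh = €27.14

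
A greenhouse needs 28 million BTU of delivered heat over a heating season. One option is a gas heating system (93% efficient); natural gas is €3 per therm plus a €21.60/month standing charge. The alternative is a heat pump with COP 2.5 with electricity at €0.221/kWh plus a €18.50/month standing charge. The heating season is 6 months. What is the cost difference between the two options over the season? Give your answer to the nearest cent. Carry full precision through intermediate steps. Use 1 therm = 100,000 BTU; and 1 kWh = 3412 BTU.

€196.39

Heat load = 28 × 10⁶ BTU = 28,000,000 BTU
Gas: input = 28,000,000 / 0.93 = 30,107,527 BTU = 301.1 therm → 301.1 × €3 = €903.23; + 6 × €21.60 standing = €1,032.83
Heat pump: 28,000,000 BTU / 3412 = 8,206 kWh heat; / 2.5 = 3,283 kWh in → × €0.221 = €725.44; + 6 × €18.50 standing = €836.44
Difference = |€1,032.83 − €836.44| = €196.39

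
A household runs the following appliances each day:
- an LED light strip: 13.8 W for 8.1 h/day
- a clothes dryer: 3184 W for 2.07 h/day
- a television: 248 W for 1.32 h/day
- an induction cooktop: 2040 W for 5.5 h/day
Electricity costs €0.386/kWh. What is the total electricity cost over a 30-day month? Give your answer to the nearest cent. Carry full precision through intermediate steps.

LED light strip: 13.8 W × 8.1 h × 30 d = 3,353 Wh = 3.353 kWh
clothes dryer: 3184 W × 2.07 h × 30 d = 197,726 Wh = 197.7 kWh
television: 248 W × 1.32 h × 30 d = 9,821 Wh = 9.821 kWh
induction cooktop: 2040 W × 5.5 h × 30 d = 336,600 Wh = 336.6 kWh
Total energy = 3.353 + 197.7 + 9.821 + 336.6 = 547.5 kWh
Cost = 547.5 kWh × €0.386 = €211.34

€211.34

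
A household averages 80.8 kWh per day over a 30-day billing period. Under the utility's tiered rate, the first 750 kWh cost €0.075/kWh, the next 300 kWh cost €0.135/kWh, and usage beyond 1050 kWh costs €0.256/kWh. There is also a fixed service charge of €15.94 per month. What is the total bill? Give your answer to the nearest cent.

€464.43

Usage = 80.8 kWh/day × 30 days = 2424 kWh
First 750 kWh × €0.075 = €56.25
Next 300 kWh × €0.135 = €40.50
Remaining 1374 kWh × €0.256 = €351.74
Energy charge = €448.49; + service €15.94 = €464.43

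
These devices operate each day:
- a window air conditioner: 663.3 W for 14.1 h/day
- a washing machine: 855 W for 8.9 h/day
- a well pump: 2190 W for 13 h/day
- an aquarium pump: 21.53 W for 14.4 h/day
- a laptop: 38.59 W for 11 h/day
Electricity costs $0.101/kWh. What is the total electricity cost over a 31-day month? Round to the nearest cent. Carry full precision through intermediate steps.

window air conditioner: 663.3 W × 14.1 h × 31 d = 289,928 Wh = 289.9 kWh
washing machine: 855 W × 8.9 h × 31 d = 235,894 Wh = 235.9 kWh
well pump: 2190 W × 13 h × 31 d = 882,570 Wh = 882.6 kWh
aquarium pump: 21.53 W × 14.4 h × 31 d = 9,611 Wh = 9.611 kWh
laptop: 38.59 W × 11 h × 31 d = 13,159 Wh = 13.16 kWh
Total energy = 289.9 + 235.9 + 882.6 + 9.611 + 13.16 = 1,431 kWh
Cost = 1,431 kWh × $0.101 = $144.55

$144.55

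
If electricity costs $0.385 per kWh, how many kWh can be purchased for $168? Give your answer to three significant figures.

$168 / $0.385 per kWh = 436.4 kWh

436 kWh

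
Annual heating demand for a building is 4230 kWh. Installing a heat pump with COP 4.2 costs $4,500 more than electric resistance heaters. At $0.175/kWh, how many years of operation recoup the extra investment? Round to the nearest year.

Resistance: 4230 kWh × $0.175 = $740.25/yr
Heat pump: 4230 / 4.2 = 1007 kWh in → × $0.175 = $176.25/yr
Annual savings = $564.00
Payback = $4,500 / $564.00 = 7.98 years

8 years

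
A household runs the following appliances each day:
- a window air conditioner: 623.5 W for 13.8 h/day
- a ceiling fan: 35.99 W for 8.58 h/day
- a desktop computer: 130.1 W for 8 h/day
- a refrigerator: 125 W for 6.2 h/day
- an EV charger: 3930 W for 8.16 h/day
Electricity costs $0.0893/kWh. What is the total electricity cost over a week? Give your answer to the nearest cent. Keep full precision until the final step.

window air conditioner: 623.5 W × 13.8 h × 7 d = 60,230 Wh = 60.23 kWh
ceiling fan: 35.99 W × 8.58 h × 7 d = 2,162 Wh = 2.162 kWh
desktop computer: 130.1 W × 8 h × 7 d = 7,286 Wh = 7.286 kWh
refrigerator: 125 W × 6.2 h × 7 d = 5,425 Wh = 5.425 kWh
EV charger: 3930 W × 8.16 h × 7 d = 224,482 Wh = 224.5 kWh
Total energy = 60.23 + 2.162 + 7.286 + 5.425 + 224.5 = 299.6 kWh
Cost = 299.6 kWh × $0.0893 = $26.75

$26.75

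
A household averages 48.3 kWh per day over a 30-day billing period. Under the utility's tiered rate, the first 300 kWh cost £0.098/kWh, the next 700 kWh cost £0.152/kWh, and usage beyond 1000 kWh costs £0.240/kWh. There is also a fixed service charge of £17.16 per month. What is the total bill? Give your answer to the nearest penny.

£260.72

Usage = 48.3 kWh/day × 30 days = 1449 kWh
First 300 kWh × £0.098 = £29.40
Next 700 kWh × £0.152 = £106.40
Remaining 449 kWh × £0.240 = £107.76
Energy charge = £243.56; + service £17.16 = £260.72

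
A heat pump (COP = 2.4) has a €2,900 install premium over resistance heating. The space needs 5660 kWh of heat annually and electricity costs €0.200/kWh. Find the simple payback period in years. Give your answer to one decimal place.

Resistance: 5660 kWh × €0.200 = €1,132.00/yr
Heat pump: 5660 / 2.4 = 2358 kWh in → × €0.200 = €471.67/yr
Annual savings = €660.33
Payback = €2,900 / €660.33 = 4.39 years

4.4 years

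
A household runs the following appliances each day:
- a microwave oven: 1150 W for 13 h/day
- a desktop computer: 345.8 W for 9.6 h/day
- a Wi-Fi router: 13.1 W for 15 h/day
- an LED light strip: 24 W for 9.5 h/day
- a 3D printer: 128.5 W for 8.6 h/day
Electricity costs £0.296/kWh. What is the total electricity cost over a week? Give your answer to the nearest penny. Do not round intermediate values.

microwave oven: 1150 W × 13 h × 7 d = 104,650 Wh = 104.7 kWh
desktop computer: 345.8 W × 9.6 h × 7 d = 23,238 Wh = 23.24 kWh
Wi-Fi router: 13.1 W × 15 h × 7 d = 1,376 Wh = 1.375 kWh
LED light strip: 24 W × 9.5 h × 7 d = 1,596 Wh = 1.596 kWh
3D printer: 128.5 W × 8.6 h × 7 d = 7,736 Wh = 7.736 kWh
Total energy = 104.7 + 23.24 + 1.375 + 1.596 + 7.736 = 138.6 kWh
Cost = 138.6 kWh × £0.296 = £41.02

£41.02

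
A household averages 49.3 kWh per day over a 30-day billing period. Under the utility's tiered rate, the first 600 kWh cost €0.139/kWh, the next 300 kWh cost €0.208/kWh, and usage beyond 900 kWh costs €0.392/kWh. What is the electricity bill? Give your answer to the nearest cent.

Usage = 49.3 kWh/day × 30 days = 1479 kWh
First 600 kWh × €0.139 = €83.40
Next 300 kWh × €0.208 = €62.40
Remaining 579 kWh × €0.392 = €226.97
Total = €372.77

€372.77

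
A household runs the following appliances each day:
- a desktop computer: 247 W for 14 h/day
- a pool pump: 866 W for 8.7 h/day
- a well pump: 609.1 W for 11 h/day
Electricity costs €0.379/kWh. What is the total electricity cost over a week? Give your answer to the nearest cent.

desktop computer: 247 W × 14 h × 7 d = 24,206 Wh = 24.21 kWh
pool pump: 866 W × 8.7 h × 7 d = 52,739 Wh = 52.74 kWh
well pump: 609.1 W × 11 h × 7 d = 46,901 Wh = 46.9 kWh
Total energy = 24.21 + 52.74 + 46.9 = 123.8 kWh
Cost = 123.8 kWh × €0.379 = €46.94

€46.94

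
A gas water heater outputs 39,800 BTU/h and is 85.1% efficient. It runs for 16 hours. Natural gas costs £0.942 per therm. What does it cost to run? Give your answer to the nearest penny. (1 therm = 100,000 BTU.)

Heat delivered = 39,800 BTU/h × 16 h = 636,800 BTU
Gas input = 636,800 / 0.851 = 748,296 BTU
= 748,296 / 100,000 = 7.483 therm
Cost = 7.483 × £0.942/therm = £7.05

£7.05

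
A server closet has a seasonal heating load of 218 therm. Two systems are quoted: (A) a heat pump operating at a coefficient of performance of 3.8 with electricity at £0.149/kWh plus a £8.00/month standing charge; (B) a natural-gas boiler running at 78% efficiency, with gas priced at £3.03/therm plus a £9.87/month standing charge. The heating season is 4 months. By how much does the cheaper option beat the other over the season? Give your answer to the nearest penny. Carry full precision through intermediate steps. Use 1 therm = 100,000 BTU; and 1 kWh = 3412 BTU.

£603.80

Heat load = 218 therm × 100,000 = 21,800,000 BTU
Gas: input = 21,800,000 / 0.78 = 27,948,718 BTU = 279.5 therm → 279.5 × £3.03 = £846.85; + 4 × £9.87 standing = £886.33
Heat pump: 21,800,000 BTU / 3412 = 6,389 kWh heat; / 3.8 = 1,681 kWh in → × £0.149 = £250.52; + 4 × £8.00 standing = £282.52
Difference = |£886.33 − £282.52| = £603.80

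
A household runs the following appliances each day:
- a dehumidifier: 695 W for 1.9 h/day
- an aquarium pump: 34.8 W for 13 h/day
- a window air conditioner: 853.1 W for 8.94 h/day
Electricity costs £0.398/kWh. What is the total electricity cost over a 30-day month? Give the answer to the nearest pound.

£112

dehumidifier: 695 W × 1.9 h × 30 d = 39,615 Wh = 39.62 kWh
aquarium pump: 34.8 W × 13 h × 30 d = 13,572 Wh = 13.57 kWh
window air conditioner: 853.1 W × 8.94 h × 30 d = 228,801 Wh = 228.8 kWh
Total energy = 39.62 + 13.57 + 228.8 = 282 kWh
Cost = 282 kWh × £0.398 = £112.23 ≈ £112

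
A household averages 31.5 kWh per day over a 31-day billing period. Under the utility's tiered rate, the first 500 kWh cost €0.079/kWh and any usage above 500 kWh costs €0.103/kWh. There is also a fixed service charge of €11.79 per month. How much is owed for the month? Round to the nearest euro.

€100

Usage = 31.5 kWh/day × 31 days = 976.5 kWh
First 500 kWh × €0.079 = €39.50
Remaining 476.5 kWh × €0.103 = €49.08
Energy charge = €88.58; + service €11.79 = €100.37 ≈ €100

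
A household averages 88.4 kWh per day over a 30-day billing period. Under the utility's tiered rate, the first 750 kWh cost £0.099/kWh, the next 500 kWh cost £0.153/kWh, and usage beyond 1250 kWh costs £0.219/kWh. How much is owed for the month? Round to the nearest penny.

Usage = 88.4 kWh/day × 30 days = 2652 kWh
First 750 kWh × £0.099 = £74.25
Next 500 kWh × £0.153 = £76.50
Remaining 1402 kWh × £0.219 = £307.04
Total = £457.79

£457.79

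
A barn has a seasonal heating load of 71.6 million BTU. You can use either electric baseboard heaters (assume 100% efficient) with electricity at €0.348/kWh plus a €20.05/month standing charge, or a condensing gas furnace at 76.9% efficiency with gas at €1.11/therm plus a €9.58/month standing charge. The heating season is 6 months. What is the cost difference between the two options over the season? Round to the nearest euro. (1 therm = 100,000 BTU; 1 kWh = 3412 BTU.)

€6332

Heat load = 71.6 × 10⁶ BTU = 71,600,000 BTU
Gas: input = 71,600,000 / 0.769 = 93,107,932 BTU = 931.1 therm → 931.1 × €1.11 = €1,033.50; + 6 × €9.58 standing = €1,090.98
Electric: 71,600,000 BTU / 3412 = 20,980 kWh → × €0.348 = €7,302.70; + 6 × €20.05 standing = €7,423.00
Difference = |€1,090.98 − €7,423.00| = €6,332.02 ≈ €6332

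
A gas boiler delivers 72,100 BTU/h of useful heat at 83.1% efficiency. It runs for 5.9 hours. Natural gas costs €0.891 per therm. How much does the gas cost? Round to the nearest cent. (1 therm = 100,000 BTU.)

€4.56

Heat delivered = 72,100 BTU/h × 5.9 h = 425,390 BTU
Gas input = 425,390 / 0.831 = 511,901 BTU
= 511,901 / 100,000 = 5.119 therm
Cost = 5.119 × €0.891/therm = €4.56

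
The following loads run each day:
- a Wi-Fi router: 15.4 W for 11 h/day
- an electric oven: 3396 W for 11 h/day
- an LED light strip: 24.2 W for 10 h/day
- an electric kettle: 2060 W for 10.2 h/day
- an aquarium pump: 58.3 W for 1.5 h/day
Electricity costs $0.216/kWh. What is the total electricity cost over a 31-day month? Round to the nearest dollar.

Wi-Fi router: 15.4 W × 11 h × 31 d = 5,251 Wh = 5.251 kWh
electric oven: 3396 W × 11 h × 31 d = 1,158,036 Wh = 1,158 kWh
LED light strip: 24.2 W × 10 h × 31 d = 7,502 Wh = 7.502 kWh
electric kettle: 2060 W × 10.2 h × 31 d = 651,372 Wh = 651.4 kWh
aquarium pump: 58.3 W × 1.5 h × 31 d = 2,711 Wh = 2.711 kWh
Total energy = 5.251 + 1,158 + 7.502 + 651.4 + 2.711 = 1,825 kWh
Cost = 1,825 kWh × $0.216 = $394.17 ≈ $394

$394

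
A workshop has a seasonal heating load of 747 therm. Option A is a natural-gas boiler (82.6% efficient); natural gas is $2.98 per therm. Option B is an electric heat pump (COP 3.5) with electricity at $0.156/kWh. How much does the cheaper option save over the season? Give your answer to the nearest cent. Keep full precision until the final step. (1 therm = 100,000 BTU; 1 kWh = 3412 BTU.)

Heat load = 747 therm × 100,000 = 74,700,000 BTU
Gas: input = 74,700,000 / 0.826 = 90,435,835 BTU = 904.4 therm → 904.4 × $2.98 = $2,694.99
Heat pump: 74,700,000 BTU / 3412 = 21,890 kWh heat; / 3.5 = 6,255 kWh in → × $0.156 = $975.82
Difference = |$2,694.99 − $975.82| = $1,719.17

$1719.17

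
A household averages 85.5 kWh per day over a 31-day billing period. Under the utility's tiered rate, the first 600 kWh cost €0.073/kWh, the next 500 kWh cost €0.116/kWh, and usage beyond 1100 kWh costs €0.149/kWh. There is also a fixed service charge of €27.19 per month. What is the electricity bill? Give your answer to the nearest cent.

€360.01

Usage = 85.5 kWh/day × 31 days = 2650.5 kWh
First 600 kWh × €0.073 = €43.80
Next 500 kWh × €0.116 = €58.00
Remaining 1550.5 kWh × €0.149 = €231.02
Energy charge = €332.82; + service €27.19 = €360.01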